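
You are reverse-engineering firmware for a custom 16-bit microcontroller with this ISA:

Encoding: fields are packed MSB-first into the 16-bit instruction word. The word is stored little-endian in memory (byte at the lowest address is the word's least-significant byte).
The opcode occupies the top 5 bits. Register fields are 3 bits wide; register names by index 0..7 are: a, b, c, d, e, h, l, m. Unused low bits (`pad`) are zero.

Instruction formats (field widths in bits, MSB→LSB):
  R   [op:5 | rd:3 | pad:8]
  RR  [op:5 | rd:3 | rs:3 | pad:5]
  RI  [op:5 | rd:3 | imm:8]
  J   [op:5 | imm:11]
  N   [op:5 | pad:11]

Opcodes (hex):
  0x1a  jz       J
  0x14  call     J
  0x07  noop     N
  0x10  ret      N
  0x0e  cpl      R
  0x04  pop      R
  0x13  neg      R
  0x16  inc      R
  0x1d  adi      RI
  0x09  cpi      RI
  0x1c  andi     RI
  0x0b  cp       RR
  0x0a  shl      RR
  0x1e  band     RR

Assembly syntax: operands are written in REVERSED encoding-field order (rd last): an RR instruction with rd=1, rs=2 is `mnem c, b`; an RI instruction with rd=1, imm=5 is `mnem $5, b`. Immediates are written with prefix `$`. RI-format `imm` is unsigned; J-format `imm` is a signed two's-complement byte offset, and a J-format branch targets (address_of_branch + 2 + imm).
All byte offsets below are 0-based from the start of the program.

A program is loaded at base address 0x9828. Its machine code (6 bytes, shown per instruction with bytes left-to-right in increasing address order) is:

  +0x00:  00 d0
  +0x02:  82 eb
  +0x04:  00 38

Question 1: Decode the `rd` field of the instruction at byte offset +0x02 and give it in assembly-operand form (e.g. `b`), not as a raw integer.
d

[02] 82 eb → 0xeb82
  opcode bits[15:11]=0x1d: adi/RI
  rd@[10:8]=0x3 ⇒ d
  imm@[7:0]=0x82 ⇒ $130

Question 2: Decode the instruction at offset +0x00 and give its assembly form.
jz $0

+0x00: 00 d0 ⇒ word 0xd000 (little)
  top 5b → 0x1a → jz [J]
  [10:0] imm=0 = $0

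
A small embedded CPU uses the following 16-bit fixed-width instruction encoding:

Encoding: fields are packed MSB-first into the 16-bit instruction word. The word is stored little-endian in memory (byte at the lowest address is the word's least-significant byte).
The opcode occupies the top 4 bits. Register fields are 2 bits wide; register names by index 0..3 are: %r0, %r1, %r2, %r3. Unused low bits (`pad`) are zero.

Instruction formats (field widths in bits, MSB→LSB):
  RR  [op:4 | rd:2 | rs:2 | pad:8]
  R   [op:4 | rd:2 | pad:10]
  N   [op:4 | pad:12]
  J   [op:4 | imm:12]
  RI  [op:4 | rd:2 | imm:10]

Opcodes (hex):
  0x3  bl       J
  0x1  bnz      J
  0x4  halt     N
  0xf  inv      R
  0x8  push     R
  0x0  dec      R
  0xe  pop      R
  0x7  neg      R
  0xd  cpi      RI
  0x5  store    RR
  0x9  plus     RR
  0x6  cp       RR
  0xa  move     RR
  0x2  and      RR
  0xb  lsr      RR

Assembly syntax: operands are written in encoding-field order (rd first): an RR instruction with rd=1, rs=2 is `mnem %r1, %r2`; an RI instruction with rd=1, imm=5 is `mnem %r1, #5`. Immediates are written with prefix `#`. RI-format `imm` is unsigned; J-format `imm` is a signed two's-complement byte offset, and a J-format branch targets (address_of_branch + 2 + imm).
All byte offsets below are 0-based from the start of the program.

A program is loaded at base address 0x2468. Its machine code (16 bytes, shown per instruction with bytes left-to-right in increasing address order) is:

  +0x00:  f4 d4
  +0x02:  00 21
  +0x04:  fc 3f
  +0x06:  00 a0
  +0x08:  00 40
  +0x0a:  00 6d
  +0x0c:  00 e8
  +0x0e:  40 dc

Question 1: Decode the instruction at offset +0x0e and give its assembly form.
cpi %r3, #64

off 0x0e: read 40 dc as little → 0xdc40
  op=0xdc40>>12=0xd ⇒ cpi (RI)
  rd@[11:10]=0x3 ⇒ %r3
  imm@[9:0]=0x40 ⇒ #64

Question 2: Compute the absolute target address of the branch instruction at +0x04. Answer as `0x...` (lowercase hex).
[04] fc 3f → 0x3ffc
  op=0x3ffc>>12=0x3 ⇒ bl (J)
  imm@[11:0]=0xffc (s12→-4) ⇒ #-4
  target = base 0x2468 + off 0x04 + 2 + imm -4 = 0x246a

0x246a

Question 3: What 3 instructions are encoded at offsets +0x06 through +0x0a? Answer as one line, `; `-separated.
+0x06: 00 a0 ⇒ word 0xa000 (little)
  op=0xa000>>12=0xa ⇒ move (RR)
  [11:10] rd=0 = %r0
  [9:8] rs=0 = %r0
+0x08: 00 40 ⇒ word 0x4000 (little)
  op=0x4000>>12=0x4 ⇒ halt (N)
+0x0a: 00 6d ⇒ word 0x6d00 (little)
  op=0x6d00>>12=0x6 ⇒ cp (RR)
  [11:10] rd=3 = %r3
  [9:8] rs=1 = %r1

move %r0, %r0; halt; cp %r3, %r1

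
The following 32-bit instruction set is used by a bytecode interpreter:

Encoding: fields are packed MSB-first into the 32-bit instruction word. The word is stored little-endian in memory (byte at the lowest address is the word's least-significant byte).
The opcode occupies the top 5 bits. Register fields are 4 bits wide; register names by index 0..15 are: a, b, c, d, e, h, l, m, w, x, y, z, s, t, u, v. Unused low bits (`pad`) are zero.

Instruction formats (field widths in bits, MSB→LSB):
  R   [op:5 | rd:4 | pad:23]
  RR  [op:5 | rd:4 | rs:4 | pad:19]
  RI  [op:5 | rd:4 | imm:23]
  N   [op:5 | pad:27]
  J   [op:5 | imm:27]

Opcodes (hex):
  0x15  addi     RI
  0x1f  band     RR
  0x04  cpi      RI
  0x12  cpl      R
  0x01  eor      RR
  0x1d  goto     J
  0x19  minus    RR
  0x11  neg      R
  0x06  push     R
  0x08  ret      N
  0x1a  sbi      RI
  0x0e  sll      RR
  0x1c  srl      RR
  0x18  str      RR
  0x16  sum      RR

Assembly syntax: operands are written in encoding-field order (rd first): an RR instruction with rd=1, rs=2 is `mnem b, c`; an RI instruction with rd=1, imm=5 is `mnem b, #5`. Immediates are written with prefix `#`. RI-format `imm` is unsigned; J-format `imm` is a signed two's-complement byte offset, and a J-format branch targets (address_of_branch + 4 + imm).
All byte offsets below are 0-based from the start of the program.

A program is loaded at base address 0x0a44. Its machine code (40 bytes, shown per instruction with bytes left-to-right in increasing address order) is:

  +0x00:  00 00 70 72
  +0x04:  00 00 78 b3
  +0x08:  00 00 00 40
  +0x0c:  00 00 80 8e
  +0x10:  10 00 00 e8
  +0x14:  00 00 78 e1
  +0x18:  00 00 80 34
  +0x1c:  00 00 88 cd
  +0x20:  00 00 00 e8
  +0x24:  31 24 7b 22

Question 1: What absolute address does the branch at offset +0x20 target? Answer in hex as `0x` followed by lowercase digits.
@+20  little-endian(00 00 00 e8) = 0xe8000000
  op=0xe8000000>>27=0x1d ⇒ goto (J)
  [26:0] imm=0 = #0
  target = base 0x0a44 + off 0x20 + 4 + imm 0 = 0x0a68

0x0a68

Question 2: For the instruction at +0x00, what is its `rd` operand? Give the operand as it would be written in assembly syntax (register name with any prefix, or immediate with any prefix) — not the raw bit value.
+0x00: 00 00 70 72 ⇒ word 0x72700000 (little)
  op=0x72700000>>27=0xe ⇒ sll (RR)
  rd@[26:23]=0x4 ⇒ e
  rs@[22:19]=0xe ⇒ u

e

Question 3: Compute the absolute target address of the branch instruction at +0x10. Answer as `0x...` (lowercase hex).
0x0a68

[10] 10 00 00 e8 → 0xe8000010
  opcode bits[31:27]=0x1d: goto/J
  imm@[26:0]=0x10 ⇒ #16
  target = base 0x0a44 + off 0x10 + 4 + imm 16 = 0x0a68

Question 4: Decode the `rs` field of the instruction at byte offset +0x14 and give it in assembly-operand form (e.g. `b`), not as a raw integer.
v

off 0x14: read 00 00 78 e1 as little → 0xe1780000
  opcode bits[31:27]=0x1c: srl/RR
  [26:23] rd=2 = c
  [22:19] rs=15 = v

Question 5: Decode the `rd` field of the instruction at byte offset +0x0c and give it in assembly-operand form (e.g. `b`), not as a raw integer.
t

@+0c  little-endian(00 00 80 8e) = 0x8e800000
  top 5b → 0x11 → neg [R]
  [26:23] rd=13 = t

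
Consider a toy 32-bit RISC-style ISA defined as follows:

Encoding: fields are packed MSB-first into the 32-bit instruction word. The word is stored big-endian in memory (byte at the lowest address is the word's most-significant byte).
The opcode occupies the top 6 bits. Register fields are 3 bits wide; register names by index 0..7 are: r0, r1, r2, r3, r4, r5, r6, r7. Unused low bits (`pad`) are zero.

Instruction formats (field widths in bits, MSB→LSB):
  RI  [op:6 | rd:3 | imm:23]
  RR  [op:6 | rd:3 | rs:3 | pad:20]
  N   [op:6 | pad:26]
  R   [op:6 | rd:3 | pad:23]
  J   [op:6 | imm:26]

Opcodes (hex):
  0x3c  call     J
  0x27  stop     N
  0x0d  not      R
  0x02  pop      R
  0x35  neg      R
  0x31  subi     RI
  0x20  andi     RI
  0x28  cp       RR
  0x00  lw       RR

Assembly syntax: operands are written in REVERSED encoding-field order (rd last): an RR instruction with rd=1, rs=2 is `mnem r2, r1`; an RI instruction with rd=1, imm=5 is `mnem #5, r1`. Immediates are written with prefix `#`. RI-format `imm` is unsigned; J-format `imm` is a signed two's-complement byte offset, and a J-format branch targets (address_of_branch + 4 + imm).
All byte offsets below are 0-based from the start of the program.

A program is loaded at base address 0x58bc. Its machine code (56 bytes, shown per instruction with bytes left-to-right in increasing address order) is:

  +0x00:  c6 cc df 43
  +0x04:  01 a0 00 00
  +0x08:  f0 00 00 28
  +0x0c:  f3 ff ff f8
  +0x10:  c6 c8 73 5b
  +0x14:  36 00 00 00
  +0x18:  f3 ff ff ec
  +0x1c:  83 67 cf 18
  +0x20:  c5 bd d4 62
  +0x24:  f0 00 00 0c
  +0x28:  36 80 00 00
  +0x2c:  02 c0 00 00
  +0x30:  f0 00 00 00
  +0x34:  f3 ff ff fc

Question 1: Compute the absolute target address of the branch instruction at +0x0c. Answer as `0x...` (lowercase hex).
off 0x0c: read f3 ff ff f8 as big → 0xf3fffff8
  top 6b → 0x3c → call [J]
  imm: (w>>0)&0x3ffffff=0x3fffff8 (s26→-8) → #-8
  target = base 0x58bc + off 0x0c + 4 + imm -8 = 0x58c4

0x58c4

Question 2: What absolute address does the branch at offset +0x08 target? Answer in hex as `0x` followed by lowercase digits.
[08] f0 00 00 28 → 0xf0000028
  opcode bits[31:26]=0x3c: call/J
  imm: (w>>0)&0x3ffffff=0x28 → #40
  target = base 0x58bc + off 0x08 + 4 + imm 40 = 0x58f0

0x58f0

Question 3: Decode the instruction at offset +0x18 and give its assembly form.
call #-20

[18] f3 ff ff ec → 0xf3ffffec
  opcode bits[31:26]=0x3c: call/J
  imm@[25:0]=0x3ffffec (s26→-20) ⇒ #-20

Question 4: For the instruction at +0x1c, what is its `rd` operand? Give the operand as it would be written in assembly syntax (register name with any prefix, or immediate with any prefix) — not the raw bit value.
off 0x1c: read 83 67 cf 18 as big → 0x8367cf18
  top 6b → 0x20 → andi [RI]
  rd@[25:23]=0x6 ⇒ r6
  imm@[22:0]=0x67cf18 ⇒ #6803224

r6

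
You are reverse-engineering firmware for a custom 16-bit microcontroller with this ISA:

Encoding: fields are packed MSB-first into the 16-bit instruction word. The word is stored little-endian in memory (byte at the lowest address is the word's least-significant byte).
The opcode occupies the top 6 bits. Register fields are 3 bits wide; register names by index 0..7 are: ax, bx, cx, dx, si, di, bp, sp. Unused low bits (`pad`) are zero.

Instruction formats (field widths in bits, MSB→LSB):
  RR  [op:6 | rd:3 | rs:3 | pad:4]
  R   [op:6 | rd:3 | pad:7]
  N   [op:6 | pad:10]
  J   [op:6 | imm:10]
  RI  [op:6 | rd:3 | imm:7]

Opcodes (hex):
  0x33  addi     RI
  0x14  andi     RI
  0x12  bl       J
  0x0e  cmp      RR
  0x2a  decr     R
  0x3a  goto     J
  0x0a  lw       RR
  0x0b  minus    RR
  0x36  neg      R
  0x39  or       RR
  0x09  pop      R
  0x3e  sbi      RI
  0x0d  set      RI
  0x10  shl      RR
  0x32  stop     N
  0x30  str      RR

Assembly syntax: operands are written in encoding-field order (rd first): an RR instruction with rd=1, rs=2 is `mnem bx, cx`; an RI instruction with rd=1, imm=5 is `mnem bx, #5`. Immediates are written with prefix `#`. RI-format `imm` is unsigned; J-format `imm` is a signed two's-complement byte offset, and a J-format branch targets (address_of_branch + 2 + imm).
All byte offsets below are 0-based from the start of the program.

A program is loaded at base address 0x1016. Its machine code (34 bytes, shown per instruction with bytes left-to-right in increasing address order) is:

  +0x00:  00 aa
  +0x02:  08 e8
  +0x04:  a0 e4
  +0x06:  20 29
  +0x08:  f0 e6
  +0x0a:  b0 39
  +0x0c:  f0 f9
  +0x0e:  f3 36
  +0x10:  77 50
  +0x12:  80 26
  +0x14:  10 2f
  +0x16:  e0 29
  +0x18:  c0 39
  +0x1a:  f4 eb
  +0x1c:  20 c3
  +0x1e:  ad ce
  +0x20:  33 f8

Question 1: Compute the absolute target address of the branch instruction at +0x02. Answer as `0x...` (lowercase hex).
0x1022

[02] 08 e8 → 0xe808
  op=0xe808>>10=0x3a ⇒ goto (J)
  imm: (w>>0)&0x3ff=0x8 → #8
  target = base 0x1016 + off 0x02 + 2 + imm 8 = 0x1022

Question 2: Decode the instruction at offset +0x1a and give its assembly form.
goto #-12

@+1a  little-endian(f4 eb) = 0xebf4
  top 6b → 0x3a → goto [J]
  [9:0] imm=1012 (s10→-12) = #-12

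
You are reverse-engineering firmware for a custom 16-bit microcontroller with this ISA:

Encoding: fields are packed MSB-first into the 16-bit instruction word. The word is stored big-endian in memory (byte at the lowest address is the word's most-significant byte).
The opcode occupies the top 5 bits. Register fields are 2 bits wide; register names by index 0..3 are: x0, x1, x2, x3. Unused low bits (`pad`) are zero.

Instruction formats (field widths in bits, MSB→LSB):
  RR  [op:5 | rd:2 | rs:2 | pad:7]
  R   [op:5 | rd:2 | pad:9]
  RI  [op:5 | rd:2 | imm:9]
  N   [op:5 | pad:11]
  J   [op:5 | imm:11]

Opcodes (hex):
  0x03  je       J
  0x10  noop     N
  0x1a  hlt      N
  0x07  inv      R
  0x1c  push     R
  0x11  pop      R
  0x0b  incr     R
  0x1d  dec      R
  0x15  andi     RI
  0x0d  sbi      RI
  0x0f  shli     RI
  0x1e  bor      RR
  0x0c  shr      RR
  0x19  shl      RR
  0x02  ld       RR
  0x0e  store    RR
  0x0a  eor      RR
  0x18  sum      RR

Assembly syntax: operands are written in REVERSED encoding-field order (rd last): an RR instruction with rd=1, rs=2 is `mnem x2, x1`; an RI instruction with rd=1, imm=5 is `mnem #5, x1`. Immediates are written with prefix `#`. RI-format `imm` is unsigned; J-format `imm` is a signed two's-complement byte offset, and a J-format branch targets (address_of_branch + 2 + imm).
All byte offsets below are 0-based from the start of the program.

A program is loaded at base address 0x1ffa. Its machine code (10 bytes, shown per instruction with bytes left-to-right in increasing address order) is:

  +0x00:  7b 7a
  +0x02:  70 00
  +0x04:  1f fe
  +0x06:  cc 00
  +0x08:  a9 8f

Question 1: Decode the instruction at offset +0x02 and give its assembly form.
store x0, x0

+0x02: 70 00 ⇒ word 0x7000 (big)
  op=0x7000>>11=0xe ⇒ store (RR)
  [10:9] rd=0 = x0
  [8:7] rs=0 = x0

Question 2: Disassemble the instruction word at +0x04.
je #-2

off 0x04: read 1f fe as big → 0x1ffe
  opcode bits[15:11]=0x3: je/J
  imm: (w>>0)&0x7ff=0x7fe (s11→-2) → #-2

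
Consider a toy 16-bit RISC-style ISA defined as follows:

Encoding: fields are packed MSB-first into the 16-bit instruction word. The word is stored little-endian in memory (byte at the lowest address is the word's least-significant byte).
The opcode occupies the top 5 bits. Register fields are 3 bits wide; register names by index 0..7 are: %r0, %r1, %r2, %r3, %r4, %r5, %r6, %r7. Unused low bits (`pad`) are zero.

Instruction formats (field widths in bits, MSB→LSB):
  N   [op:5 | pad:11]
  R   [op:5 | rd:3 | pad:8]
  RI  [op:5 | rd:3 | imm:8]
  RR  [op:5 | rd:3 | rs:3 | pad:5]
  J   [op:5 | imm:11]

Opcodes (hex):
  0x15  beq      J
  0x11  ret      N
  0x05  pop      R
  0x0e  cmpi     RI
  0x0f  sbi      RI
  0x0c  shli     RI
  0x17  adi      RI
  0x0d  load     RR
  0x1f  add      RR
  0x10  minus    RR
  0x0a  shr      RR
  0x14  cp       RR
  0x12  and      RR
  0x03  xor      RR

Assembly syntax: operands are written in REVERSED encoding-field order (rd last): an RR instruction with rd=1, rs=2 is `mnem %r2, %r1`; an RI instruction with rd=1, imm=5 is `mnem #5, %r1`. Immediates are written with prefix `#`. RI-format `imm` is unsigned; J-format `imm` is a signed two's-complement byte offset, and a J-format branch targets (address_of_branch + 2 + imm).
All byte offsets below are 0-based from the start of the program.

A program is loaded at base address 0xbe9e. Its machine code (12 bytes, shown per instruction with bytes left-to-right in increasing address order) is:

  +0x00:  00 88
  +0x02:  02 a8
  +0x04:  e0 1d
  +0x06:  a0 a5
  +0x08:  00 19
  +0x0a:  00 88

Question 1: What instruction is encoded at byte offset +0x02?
off 0x02: read 02 a8 as little → 0xa802
  opcode bits[15:11]=0x15: beq/J
  imm@[10:0]=0x2 ⇒ #2

beq #2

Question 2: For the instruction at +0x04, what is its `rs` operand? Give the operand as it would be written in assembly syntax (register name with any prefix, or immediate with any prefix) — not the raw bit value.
%r7

@+04  little-endian(e0 1d) = 0x1de0
  top 5b → 0x3 → xor [RR]
  rd@[10:8]=0x5 ⇒ %r5
  rs@[7:5]=0x7 ⇒ %r7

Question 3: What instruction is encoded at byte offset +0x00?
@+00  little-endian(00 88) = 0x8800
  top 5b → 0x11 → ret [N]

ret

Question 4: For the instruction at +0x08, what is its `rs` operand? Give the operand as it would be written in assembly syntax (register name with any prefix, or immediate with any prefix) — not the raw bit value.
%r0

@+08  little-endian(00 19) = 0x1900
  top 5b → 0x3 → xor [RR]
  rd: (w>>8)&0x7=0x1 → %r1
  rs: (w>>5)&0x7=0x0 → %r0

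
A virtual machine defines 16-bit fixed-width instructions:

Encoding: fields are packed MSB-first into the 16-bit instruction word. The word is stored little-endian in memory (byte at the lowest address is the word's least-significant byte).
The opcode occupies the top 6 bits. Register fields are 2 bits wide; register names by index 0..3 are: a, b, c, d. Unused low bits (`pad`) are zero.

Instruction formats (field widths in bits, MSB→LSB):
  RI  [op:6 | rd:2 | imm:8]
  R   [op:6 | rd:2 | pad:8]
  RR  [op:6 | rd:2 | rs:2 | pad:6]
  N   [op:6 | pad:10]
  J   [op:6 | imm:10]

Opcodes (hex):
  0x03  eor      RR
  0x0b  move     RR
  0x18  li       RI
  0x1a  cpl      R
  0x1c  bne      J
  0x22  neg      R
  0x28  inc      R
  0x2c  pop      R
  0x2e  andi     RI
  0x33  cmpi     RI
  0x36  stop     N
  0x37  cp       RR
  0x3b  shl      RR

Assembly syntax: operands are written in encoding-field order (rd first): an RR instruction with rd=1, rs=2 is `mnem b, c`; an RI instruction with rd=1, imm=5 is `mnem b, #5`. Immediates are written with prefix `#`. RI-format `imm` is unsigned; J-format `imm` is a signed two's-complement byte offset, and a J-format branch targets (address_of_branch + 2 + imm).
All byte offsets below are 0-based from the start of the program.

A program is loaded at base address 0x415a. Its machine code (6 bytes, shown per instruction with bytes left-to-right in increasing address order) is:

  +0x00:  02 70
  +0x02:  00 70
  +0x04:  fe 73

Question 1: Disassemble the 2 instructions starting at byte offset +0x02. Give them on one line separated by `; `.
bne #0; bne #-2

off 0x02: read 00 70 as little → 0x7000
  opcode bits[15:10]=0x1c: bne/J
  [9:0] imm=0 = #0
off 0x04: read fe 73 as little → 0x73fe
  opcode bits[15:10]=0x1c: bne/J
  [9:0] imm=1022 (s10→-2) = #-2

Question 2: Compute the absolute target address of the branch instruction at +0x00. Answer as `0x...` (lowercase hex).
off 0x00: read 02 70 as little → 0x7002
  opcode bits[15:10]=0x1c: bne/J
  imm@[9:0]=0x2 ⇒ #2
  target = base 0x415a + off 0x00 + 2 + imm 2 = 0x415e

0x415e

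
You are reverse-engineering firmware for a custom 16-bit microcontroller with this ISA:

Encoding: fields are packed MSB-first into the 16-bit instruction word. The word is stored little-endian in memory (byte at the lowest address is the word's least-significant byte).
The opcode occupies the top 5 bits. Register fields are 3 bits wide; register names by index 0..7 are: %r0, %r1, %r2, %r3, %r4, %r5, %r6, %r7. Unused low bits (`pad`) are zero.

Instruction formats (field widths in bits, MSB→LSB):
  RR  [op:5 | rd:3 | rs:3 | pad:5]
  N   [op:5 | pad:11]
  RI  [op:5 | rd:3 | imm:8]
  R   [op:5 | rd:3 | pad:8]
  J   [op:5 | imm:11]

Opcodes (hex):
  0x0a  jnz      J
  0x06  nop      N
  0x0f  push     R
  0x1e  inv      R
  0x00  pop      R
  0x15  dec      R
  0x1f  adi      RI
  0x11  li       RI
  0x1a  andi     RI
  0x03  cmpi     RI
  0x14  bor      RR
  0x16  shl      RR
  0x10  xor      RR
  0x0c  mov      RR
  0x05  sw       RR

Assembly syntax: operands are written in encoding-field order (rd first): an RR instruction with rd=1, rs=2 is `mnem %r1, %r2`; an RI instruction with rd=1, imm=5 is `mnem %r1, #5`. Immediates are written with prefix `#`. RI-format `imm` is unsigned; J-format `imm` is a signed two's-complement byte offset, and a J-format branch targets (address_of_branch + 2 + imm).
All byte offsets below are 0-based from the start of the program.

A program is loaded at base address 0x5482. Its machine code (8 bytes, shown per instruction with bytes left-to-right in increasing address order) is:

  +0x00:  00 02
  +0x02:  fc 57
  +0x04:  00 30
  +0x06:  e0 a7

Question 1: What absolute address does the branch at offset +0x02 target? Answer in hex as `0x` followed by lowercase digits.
[02] fc 57 → 0x57fc
  opcode bits[15:11]=0xa: jnz/J
  imm: (w>>0)&0x7ff=0x7fc (s11→-4) → #-4
  target = base 0x5482 + off 0x02 + 2 + imm -4 = 0x5482

0x5482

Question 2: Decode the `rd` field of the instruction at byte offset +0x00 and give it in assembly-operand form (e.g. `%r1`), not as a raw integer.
off 0x00: read 00 02 as little → 0x0200
  top 5b → 0x0 → pop [R]
  [10:8] rd=2 = %r2

%r2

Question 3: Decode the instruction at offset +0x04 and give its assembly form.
+0x04: 00 30 ⇒ word 0x3000 (little)
  opcode bits[15:11]=0x6: nop/N

nop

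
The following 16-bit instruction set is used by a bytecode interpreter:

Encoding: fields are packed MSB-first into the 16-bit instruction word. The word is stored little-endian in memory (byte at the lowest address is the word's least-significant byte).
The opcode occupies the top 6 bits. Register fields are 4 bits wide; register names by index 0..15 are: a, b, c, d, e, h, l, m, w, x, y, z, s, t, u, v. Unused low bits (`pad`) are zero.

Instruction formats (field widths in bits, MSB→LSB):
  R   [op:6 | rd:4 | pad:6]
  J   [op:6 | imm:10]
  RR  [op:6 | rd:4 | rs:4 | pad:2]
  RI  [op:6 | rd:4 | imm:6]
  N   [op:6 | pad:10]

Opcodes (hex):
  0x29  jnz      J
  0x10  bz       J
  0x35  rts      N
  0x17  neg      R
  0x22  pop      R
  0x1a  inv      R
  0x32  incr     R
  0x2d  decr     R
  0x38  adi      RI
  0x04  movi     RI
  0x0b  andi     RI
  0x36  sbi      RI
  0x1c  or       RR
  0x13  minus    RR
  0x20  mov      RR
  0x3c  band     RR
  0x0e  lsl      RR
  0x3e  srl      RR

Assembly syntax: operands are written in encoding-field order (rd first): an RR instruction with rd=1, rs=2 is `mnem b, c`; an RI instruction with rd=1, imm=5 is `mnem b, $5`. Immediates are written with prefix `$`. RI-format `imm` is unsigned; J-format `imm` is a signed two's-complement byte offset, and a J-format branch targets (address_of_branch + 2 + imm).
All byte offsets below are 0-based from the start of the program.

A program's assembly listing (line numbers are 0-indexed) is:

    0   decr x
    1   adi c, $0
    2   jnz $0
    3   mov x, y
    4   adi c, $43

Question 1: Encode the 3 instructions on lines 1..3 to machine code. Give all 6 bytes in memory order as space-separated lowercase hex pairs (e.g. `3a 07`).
line 1 (adi): pack op=0x38:6|rd=2:4|imm=0:6 = 0xe080; little→ 80 e0
line 2 (jnz): pack op=0x29:6|imm=0:10 = 0xa400; little→ 00 a4
line 3 (mov): pack op=0x20:6|rd=9:4|rs=10:4|pad=0:2 = 0x8268; little→ 68 82

80 e0 00 a4 68 82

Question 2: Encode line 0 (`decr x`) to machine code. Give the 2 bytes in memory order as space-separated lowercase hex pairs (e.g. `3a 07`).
40 b6

0. decr fields op=0x2d:6|rd=9:4|pad=0:6 → word b640h → 40 b6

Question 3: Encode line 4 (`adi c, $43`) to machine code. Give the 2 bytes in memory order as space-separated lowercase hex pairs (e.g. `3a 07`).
ab e0

line 4 (adi): pack op=0x38:6|rd=2:4|imm=43:6 = 0xe0ab; little→ ab e0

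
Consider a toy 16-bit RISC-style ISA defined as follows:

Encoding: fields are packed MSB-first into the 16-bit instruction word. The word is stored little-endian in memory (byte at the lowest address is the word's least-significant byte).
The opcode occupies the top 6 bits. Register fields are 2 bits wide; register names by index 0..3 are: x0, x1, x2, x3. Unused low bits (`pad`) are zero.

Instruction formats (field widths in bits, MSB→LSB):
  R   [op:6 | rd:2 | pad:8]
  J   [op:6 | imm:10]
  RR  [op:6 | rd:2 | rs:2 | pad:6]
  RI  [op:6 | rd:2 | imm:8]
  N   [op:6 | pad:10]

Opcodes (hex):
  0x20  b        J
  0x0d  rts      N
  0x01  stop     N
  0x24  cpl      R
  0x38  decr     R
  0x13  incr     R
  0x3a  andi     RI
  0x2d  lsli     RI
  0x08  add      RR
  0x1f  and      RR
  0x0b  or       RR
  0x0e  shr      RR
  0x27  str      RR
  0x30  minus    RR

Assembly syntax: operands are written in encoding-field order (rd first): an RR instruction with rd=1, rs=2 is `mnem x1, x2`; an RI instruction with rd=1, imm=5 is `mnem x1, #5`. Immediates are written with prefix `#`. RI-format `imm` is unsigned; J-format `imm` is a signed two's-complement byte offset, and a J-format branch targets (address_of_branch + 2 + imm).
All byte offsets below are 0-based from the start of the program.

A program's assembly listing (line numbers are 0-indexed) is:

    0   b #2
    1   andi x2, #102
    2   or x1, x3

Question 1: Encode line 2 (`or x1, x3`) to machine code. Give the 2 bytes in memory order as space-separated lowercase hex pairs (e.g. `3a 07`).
line 2 (or): pack op=0xb:6|rd=1:2|rs=3:2|pad=0:6 = 0x2dc0; little→ c0 2d

c0 2d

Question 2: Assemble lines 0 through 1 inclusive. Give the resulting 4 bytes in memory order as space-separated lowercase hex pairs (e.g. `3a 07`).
0. b fields op=0x20:6|imm=2:10 → word 8002h → 02 80
1. andi fields op=0x3a:6|rd=2:2|imm=102:8 → word ea66h → 66 ea

02 80 66 ea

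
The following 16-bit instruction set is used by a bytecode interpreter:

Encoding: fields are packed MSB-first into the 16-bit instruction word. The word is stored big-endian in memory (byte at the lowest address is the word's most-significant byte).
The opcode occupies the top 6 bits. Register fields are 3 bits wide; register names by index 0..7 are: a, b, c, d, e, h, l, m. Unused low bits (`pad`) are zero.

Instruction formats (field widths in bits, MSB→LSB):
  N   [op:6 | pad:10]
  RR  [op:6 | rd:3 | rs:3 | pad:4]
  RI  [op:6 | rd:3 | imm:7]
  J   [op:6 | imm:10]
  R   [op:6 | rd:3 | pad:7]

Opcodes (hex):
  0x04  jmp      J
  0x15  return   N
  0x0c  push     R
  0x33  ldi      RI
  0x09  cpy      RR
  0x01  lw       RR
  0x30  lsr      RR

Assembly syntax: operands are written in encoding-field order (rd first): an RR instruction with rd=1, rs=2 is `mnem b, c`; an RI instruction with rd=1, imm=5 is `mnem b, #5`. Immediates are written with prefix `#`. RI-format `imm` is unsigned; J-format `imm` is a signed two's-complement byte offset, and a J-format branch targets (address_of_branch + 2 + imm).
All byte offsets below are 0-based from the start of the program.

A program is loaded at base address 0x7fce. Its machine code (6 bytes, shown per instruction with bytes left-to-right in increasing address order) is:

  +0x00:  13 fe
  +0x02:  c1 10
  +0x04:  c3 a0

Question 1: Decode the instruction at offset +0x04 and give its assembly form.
lsr m, c

off 0x04: read c3 a0 as big → 0xc3a0
  opcode bits[15:10]=0x30: lsr/RR
  [9:7] rd=7 = m
  [6:4] rs=2 = c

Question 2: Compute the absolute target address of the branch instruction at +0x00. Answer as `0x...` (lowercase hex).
0x7fce

+0x00: 13 fe ⇒ word 0x13fe (big)
  op=0x13fe>>10=0x4 ⇒ jmp (J)
  imm: (w>>0)&0x3ff=0x3fe (s10→-2) → #-2
  target = base 0x7fce + off 0x00 + 2 + imm -2 = 0x7fce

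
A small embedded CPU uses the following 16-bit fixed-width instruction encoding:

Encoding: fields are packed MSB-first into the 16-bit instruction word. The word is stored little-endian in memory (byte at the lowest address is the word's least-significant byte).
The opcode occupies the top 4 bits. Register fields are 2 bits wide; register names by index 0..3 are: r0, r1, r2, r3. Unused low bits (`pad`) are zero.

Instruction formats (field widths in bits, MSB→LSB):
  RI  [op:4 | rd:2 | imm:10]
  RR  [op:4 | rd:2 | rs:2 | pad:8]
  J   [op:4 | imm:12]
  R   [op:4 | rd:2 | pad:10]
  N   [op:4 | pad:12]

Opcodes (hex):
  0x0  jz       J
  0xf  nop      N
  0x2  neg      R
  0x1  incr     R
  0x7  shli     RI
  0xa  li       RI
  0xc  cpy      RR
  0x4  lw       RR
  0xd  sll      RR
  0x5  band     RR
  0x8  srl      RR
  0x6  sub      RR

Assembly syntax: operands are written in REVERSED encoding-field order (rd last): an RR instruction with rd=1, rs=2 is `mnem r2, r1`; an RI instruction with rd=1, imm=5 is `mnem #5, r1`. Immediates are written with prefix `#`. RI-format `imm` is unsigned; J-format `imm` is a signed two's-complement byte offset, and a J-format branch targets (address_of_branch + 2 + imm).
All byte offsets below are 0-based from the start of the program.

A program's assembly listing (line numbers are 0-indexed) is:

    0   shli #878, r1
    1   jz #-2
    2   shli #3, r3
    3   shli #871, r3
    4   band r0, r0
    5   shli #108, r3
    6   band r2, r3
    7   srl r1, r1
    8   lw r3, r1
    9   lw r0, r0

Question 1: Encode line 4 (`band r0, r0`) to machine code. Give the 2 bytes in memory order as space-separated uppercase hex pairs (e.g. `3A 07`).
L4: band op=0x5:4|rd=0:2|rs=0:2|pad=0:8 ⇒ 0x5000 ⇒ little 00 50

00 50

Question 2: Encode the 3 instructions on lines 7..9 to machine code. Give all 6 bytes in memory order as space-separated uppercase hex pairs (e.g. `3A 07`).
L7: srl op=0x8:4|rd=1:2|rs=1:2|pad=0:8 ⇒ 0x8500 ⇒ little 00 85
L8: lw op=0x4:4|rd=1:2|rs=3:2|pad=0:8 ⇒ 0x4700 ⇒ little 00 47
L9: lw op=0x4:4|rd=0:2|rs=0:2|pad=0:8 ⇒ 0x4000 ⇒ little 00 40

00 85 00 47 00 40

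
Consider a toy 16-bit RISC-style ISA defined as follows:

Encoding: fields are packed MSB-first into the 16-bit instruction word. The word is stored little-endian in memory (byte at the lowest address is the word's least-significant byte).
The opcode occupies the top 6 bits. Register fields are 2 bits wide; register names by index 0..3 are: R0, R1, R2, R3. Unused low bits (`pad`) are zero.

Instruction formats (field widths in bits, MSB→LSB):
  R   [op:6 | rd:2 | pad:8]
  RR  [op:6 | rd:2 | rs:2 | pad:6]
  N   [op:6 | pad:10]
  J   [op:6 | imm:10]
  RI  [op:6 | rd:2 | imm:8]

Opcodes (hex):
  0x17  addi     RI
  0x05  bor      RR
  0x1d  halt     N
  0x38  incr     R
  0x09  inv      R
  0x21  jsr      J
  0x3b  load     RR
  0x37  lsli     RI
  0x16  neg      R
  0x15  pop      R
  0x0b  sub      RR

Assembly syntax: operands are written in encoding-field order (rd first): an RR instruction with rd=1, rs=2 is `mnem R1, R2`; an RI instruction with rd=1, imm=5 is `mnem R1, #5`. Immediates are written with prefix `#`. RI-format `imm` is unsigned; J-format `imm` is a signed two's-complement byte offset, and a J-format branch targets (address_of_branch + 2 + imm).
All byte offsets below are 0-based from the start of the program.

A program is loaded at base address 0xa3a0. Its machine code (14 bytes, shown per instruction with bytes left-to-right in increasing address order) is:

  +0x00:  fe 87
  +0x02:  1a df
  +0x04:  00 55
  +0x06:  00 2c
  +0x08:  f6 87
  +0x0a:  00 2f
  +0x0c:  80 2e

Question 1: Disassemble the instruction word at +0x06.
+0x06: 00 2c ⇒ word 0x2c00 (little)
  op=0x2c00>>10=0xb ⇒ sub (RR)
  rd: (w>>8)&0x3=0x0 → R0
  rs: (w>>6)&0x3=0x0 → R0

sub R0, R0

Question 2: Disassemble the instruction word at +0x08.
off 0x08: read f6 87 as little → 0x87f6
  op=0x87f6>>10=0x21 ⇒ jsr (J)
  [9:0] imm=1014 (s10→-10) = #-10

jsr #-10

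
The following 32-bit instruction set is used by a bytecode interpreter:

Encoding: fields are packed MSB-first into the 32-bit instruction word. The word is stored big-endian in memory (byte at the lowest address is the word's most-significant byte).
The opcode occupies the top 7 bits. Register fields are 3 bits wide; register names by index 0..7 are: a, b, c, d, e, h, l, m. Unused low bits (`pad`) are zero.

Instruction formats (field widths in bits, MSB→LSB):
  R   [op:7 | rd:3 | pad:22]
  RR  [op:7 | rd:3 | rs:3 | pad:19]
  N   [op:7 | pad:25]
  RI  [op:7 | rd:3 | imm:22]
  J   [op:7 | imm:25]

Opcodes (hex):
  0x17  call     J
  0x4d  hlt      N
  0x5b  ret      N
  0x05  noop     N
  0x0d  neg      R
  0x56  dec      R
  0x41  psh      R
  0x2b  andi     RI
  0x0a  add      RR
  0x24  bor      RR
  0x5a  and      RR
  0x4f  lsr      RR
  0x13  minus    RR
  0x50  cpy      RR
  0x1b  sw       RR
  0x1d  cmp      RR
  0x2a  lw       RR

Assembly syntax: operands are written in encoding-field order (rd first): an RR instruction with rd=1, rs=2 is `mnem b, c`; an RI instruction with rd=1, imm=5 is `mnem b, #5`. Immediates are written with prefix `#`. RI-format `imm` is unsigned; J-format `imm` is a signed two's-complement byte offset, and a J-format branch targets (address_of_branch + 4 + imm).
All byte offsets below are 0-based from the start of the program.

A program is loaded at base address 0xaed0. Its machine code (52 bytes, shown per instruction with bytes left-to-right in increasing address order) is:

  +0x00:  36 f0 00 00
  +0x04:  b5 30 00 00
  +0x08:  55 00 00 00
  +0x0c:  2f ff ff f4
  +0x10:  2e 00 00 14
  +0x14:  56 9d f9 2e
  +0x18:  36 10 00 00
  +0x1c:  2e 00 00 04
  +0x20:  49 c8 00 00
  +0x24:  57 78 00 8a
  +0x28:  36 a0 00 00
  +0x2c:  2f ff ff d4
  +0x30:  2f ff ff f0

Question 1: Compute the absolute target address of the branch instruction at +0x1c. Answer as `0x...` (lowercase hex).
[1c] 2e 00 00 04 → 0x2e000004
  top 7b → 0x17 → call [J]
  imm: (w>>0)&0x1ffffff=0x4 → #4
  target = base 0xaed0 + off 0x1c + 4 + imm 4 = 0xaef4

0xaef4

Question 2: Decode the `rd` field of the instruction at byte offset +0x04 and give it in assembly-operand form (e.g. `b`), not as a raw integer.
e

@+04  big-endian(b5 30 00 00) = 0xb5300000
  opcode bits[31:25]=0x5a: and/RR
  rd: (w>>22)&0x7=0x4 → e
  rs: (w>>19)&0x7=0x6 → l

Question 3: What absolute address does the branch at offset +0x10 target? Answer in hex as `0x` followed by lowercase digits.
off 0x10: read 2e 00 00 14 as big → 0x2e000014
  op=0x2e000014>>25=0x17 ⇒ call (J)
  imm: (w>>0)&0x1ffffff=0x14 → #20
  target = base 0xaed0 + off 0x10 + 4 + imm 20 = 0xaef8

0xaef8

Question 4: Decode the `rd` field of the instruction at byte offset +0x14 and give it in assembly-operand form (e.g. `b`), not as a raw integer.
c

+0x14: 56 9d f9 2e ⇒ word 0x569df92e (big)
  opcode bits[31:25]=0x2b: andi/RI
  [24:22] rd=2 = c
  [21:0] imm=1964334 = #1964334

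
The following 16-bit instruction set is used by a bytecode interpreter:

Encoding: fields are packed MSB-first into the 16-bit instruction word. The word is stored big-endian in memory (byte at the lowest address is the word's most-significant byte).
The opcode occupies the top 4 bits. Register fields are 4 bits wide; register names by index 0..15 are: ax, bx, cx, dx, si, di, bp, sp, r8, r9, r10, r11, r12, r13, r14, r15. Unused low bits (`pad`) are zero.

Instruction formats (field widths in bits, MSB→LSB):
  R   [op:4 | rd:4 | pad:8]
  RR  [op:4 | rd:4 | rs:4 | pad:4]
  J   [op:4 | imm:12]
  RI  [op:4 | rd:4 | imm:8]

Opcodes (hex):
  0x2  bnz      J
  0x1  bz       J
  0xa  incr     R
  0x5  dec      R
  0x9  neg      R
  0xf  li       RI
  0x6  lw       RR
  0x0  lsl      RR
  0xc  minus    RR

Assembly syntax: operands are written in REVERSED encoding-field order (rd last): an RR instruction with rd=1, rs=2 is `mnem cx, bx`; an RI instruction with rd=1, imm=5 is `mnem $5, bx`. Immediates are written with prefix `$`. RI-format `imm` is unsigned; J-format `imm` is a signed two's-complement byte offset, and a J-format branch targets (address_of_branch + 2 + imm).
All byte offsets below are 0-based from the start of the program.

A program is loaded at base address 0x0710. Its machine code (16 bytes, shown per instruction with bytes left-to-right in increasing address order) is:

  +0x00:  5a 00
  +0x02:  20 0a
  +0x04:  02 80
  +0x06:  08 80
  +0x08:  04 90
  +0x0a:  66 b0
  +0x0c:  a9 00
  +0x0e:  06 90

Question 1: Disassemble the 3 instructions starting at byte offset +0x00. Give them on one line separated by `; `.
@+00  big-endian(5a 00) = 0x5a00
  opcode bits[15:12]=0x5: dec/R
  rd@[11:8]=0xa ⇒ r10
@+02  big-endian(20 0a) = 0x200a
  opcode bits[15:12]=0x2: bnz/J
  imm@[11:0]=0xa ⇒ $10
@+04  big-endian(02 80) = 0x0280
  opcode bits[15:12]=0x0: lsl/RR
  rd@[11:8]=0x2 ⇒ cx
  rs@[7:4]=0x8 ⇒ r8

dec r10; bnz $10; lsl r8, cx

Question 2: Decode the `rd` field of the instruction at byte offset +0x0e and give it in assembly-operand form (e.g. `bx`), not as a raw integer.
bp

off 0x0e: read 06 90 as big → 0x0690
  opcode bits[15:12]=0x0: lsl/RR
  [11:8] rd=6 = bp
  [7:4] rs=9 = r9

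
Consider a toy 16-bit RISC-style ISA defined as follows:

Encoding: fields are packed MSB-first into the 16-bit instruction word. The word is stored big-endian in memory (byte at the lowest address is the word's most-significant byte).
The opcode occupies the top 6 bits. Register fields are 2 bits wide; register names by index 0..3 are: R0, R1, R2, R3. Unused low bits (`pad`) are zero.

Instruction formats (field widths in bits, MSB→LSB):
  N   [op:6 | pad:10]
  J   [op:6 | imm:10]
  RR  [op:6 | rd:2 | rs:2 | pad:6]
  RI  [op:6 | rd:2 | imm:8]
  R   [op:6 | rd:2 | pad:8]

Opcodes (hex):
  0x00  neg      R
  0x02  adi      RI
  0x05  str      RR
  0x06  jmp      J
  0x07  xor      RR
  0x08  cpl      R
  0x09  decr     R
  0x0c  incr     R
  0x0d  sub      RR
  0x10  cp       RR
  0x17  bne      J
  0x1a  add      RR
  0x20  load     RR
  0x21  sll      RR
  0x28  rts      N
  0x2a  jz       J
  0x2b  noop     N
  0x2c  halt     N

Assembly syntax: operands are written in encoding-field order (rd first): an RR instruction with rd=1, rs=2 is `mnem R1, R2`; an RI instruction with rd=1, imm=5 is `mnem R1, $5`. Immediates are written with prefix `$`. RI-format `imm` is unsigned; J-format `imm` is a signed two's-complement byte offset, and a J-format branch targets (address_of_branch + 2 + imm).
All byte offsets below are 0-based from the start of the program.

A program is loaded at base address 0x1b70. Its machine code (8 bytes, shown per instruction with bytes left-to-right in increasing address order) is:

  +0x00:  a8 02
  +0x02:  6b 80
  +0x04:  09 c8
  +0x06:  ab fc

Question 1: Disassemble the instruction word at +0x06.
+0x06: ab fc ⇒ word 0xabfc (big)
  opcode bits[15:10]=0x2a: jz/J
  imm: (w>>0)&0x3ff=0x3fc (s10→-4) → $-4

jz $-4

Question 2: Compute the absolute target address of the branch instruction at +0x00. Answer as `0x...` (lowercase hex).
off 0x00: read a8 02 as big → 0xa802
  opcode bits[15:10]=0x2a: jz/J
  imm@[9:0]=0x2 ⇒ $2
  target = base 0x1b70 + off 0x00 + 2 + imm 2 = 0x1b74

0x1b74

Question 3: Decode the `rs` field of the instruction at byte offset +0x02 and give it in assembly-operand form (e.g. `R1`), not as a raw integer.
R2

[02] 6b 80 → 0x6b80
  op=0x6b80>>10=0x1a ⇒ add (RR)
  rd: (w>>8)&0x3=0x3 → R3
  rs: (w>>6)&0x3=0x2 → R2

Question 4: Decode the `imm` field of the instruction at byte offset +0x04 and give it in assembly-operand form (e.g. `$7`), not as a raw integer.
[04] 09 c8 → 0x09c8
  opcode bits[15:10]=0x2: adi/RI
  [9:8] rd=1 = R1
  [7:0] imm=200 = $200

$200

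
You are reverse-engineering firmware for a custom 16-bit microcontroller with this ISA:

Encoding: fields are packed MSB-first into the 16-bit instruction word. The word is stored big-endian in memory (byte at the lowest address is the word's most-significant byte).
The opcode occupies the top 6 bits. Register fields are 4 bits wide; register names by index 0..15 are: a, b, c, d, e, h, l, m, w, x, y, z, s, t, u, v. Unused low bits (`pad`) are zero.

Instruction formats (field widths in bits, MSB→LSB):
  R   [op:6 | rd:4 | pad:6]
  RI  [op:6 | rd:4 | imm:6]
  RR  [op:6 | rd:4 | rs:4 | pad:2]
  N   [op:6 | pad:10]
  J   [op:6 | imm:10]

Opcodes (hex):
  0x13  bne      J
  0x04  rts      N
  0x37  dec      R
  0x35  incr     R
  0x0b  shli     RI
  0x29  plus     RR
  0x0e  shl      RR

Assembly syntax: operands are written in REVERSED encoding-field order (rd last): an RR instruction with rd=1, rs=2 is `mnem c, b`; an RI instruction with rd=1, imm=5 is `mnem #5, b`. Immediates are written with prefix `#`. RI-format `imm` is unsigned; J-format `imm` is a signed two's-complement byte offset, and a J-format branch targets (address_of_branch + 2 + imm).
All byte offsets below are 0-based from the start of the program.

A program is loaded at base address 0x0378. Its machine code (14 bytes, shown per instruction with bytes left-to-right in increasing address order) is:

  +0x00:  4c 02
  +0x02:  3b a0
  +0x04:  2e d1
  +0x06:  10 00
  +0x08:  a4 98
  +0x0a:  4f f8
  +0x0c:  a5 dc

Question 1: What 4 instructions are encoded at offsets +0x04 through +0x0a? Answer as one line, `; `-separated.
@+04  big-endian(2e d1) = 0x2ed1
  op=0x2ed1>>10=0xb ⇒ shli (RI)
  rd: (w>>6)&0xf=0xb → z
  imm: (w>>0)&0x3f=0x11 → #17
@+06  big-endian(10 00) = 0x1000
  op=0x1000>>10=0x4 ⇒ rts (N)
@+08  big-endian(a4 98) = 0xa498
  op=0xa498>>10=0x29 ⇒ plus (RR)
  rd: (w>>6)&0xf=0x2 → c
  rs: (w>>2)&0xf=0x6 → l
@+0a  big-endian(4f f8) = 0x4ff8
  op=0x4ff8>>10=0x13 ⇒ bne (J)
  imm: (w>>0)&0x3ff=0x3f8 (s10→-8) → #-8

shli #17, z; rts; plus l, c; bne #-8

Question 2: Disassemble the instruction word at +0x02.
off 0x02: read 3b a0 as big → 0x3ba0
  top 6b → 0xe → shl [RR]
  [9:6] rd=14 = u
  [5:2] rs=8 = w

shl w, u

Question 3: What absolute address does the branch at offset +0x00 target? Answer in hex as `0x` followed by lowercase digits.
off 0x00: read 4c 02 as big → 0x4c02
  top 6b → 0x13 → bne [J]
  imm: (w>>0)&0x3ff=0x2 → #2
  target = base 0x0378 + off 0x00 + 2 + imm 2 = 0x037c

0x037c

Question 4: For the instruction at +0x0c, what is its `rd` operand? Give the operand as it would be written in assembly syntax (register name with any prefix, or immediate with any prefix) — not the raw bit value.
@+0c  big-endian(a5 dc) = 0xa5dc
  opcode bits[15:10]=0x29: plus/RR
  [9:6] rd=7 = m
  [5:2] rs=7 = m

m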